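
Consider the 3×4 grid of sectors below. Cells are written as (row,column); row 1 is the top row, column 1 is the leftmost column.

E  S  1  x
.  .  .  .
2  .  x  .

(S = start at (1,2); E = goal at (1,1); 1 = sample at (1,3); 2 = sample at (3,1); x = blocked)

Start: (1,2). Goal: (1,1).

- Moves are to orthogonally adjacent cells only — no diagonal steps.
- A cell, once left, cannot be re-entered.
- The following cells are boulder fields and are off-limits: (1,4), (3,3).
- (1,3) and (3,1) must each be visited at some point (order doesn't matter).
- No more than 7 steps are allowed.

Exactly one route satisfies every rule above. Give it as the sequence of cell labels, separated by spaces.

The 7-move cap with required stops at (1,3), (3,1) leaves no slack for detours.
Route from (1,2): right 1 to (1,3), down 1 to (2,3), left 1 to (2,2), down 1 to (3,2), left 1 to (3,1), up 2 to (1,1) — 7 moves in all.
Check: all required cells visited; 7 ≤ 7 moves.

(1,2) (1,3) (2,3) (2,2) (3,2) (3,1) (2,1) (1,1)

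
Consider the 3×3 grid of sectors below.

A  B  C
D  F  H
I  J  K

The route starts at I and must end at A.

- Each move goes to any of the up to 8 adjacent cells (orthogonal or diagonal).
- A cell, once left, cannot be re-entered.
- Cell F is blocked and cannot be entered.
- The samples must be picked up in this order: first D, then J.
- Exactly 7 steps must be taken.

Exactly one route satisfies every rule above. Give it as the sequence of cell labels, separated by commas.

I, D, J, K, H, C, B, A

The waypoints must appear in the order D, J, with no cell reused.
Route from I: up 1 to D, down-right 1 to J, right 1 to K, up 2 to C, left 2 to A — 7 moves in all.
Check: order respected (D at step 1, J at step 2); 7 moves as required.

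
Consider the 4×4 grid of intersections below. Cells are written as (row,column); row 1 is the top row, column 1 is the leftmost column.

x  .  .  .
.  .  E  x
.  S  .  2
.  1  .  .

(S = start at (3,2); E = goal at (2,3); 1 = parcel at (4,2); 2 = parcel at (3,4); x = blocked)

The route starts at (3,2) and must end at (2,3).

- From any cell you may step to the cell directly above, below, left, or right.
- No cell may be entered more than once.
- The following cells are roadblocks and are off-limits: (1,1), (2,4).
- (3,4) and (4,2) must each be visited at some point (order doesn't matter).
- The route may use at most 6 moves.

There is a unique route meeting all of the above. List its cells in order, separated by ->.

Any route must reach (3,4) and (4,2) and still end at (2,3) within 6 moves, so the order of the required stops is forced.
Route from (3,2): down 1 to (4,2), right 2 to (4,4), up 1 to (3,4), left 1 to (3,3), up 1 to (2,3) — 6 moves in all.
Check: all required cells visited; 6 ≤ 6 moves.

(3,2) -> (4,2) -> (4,3) -> (4,4) -> (3,4) -> (3,3) -> (2,3)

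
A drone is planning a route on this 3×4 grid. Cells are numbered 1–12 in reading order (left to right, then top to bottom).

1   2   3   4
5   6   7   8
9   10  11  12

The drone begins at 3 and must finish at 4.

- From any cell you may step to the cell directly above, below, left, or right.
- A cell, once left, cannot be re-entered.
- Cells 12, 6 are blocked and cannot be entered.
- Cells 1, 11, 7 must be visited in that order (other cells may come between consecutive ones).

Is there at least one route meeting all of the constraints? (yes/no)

One route that works: 3 → 2 → 1 → 5 → 9 → 10 → 11 → 7 → 8 → 4.

yes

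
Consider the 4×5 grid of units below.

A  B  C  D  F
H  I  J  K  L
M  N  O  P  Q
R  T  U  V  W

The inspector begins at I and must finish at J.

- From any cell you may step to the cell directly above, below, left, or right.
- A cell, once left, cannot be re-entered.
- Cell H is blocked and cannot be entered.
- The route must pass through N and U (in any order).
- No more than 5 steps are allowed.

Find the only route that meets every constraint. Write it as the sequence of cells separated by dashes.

I - N - T - U - O - J

The 5-move cap with required stops at N, U leaves no slack for detours.
Route from I: 2× down (reaching T), right to U, 2× up (reaching J) — 5 moves in all.
Check: all required cells visited; 5 ≤ 5 moves.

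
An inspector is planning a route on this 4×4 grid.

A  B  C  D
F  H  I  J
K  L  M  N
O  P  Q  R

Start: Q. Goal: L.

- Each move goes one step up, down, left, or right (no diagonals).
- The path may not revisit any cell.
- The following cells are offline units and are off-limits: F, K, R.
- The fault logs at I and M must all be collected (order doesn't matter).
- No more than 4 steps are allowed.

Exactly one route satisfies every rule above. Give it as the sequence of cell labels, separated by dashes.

Q - M - I - H - L

The 4-move cap with required stops at I, M leaves no slack for detours.
Route from Q: up 2 to I, left 1 to H, down 1 to L — 4 moves in all.
Check: all required cells visited; 4 ≤ 4 moves.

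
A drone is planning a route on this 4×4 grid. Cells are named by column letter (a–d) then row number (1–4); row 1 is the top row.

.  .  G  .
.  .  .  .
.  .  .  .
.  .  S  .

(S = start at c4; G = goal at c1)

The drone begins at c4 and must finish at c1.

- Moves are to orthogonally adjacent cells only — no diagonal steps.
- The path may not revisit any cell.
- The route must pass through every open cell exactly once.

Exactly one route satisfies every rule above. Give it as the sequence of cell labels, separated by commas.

Need to visit all 16 open cells exactly once, starting at c4 and ending at c1.
Route from c4: right to d4, up to d3, 2× left (reaching b3), down to b4, left to a4, 3× up (reaching a1), right to b1, down to b2, 2× right (reaching d2), up to d1, left to c1 — 15 moves in all.
Check: all 16 open cells covered.

c4, d4, d3, c3, b3, b4, a4, a3, a2, a1, b1, b2, c2, d2, d1, c1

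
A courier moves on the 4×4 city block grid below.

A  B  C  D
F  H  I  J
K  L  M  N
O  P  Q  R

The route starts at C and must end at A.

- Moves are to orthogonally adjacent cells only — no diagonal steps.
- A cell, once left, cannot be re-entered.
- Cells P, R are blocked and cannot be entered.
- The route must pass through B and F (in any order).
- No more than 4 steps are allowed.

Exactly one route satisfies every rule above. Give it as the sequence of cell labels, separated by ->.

The 4-move cap with required stops at B, F leaves no slack for detours.
Route from C: left to B, down to H, left to F, up to A — 4 moves in all.
Check: all required cells visited; 4 ≤ 4 moves.

C -> B -> H -> F -> A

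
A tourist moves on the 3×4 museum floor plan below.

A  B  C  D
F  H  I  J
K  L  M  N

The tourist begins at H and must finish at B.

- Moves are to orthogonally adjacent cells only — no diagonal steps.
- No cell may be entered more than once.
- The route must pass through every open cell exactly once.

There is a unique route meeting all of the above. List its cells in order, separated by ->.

Need to visit all 12 open cells exactly once, starting at H and ending at B.
Cell A has only two open neighbours (F and B), so the path must pass straight through it: one of those is the cell it's entered from and the other is where it exits.
Route from H: right 1 to I, up 1 to C, right 1 to D, down 2 to N, left 3 to K, up 2 to A, right 1 to B — 11 moves in all.
Check: all 12 open cells covered.

H -> I -> C -> D -> J -> N -> M -> L -> K -> F -> A -> B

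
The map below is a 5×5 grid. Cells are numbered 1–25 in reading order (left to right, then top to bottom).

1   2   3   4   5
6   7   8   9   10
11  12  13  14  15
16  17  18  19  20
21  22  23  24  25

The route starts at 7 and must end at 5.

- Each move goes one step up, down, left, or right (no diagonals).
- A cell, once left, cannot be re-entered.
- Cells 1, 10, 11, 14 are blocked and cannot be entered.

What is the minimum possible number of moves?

The Manhattan distance from 7 to 5 is |2−1| + |2−5| = 4, so at least 4 moves are needed.
A route of 4 moves achieves this: 7 → 2 → 3 → 4 → 5.
Since 4 matches the lower bound, it is optimal.

4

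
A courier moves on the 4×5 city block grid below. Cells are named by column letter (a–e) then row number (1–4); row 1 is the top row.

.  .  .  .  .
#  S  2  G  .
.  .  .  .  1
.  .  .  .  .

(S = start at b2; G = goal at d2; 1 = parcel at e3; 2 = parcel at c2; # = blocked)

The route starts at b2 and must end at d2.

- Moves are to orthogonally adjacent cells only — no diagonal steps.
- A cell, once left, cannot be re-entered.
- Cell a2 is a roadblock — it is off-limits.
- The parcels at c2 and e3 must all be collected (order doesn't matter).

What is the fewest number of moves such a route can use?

6

Any route passes through c2 and e3 in some order between b2 and d2. Summing Manhattan distances along each leg and taking the cheapest ordering (b2 → c2 → e3 → d2) gives a lower bound of 1 + 3 + 2 = 6 moves.
A route of 6 moves achieves this: b2 → c2 → c3 → d3 → e3 → e2 → d2.
Since 6 matches the lower bound, it is optimal.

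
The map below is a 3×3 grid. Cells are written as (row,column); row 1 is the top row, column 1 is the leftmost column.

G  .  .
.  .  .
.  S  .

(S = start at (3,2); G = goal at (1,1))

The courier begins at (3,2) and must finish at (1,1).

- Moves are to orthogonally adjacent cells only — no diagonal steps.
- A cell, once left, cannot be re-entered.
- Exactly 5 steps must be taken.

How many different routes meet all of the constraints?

Need simple routes of exactly 5 moves from (3,2) to (1,1) (Manhattan distance 3, so 1 moves are spent on a detour and 1 undoing it).
Enumerating: (3,2) (2,2) (2,3) (1,3) (1,2) (1,1) | (3,2) (3,1) (2,1) (2,2) (1,2) (1,1) | (3,2) (3,3) (2,3) (1,3) (1,2) (1,1) | (3,2) (3,3) (2,3) (2,2) (1,2) (1,1) | (3,2) (3,3) (2,3) (2,2) (2,1) (1,1).
That gives 5 routes.

5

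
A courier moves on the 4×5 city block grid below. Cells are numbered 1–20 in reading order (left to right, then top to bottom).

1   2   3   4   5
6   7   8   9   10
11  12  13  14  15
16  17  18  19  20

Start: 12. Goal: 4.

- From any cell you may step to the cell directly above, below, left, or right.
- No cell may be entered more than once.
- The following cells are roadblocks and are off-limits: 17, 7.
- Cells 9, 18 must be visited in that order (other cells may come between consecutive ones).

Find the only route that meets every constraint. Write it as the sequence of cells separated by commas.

The waypoints must appear in the order 9, 18, with no cell reused.
Route from 12: left 1 to 11, up 2 to 1, right 2 to 3, down 1 to 8, right 1 to 9, down 1 to 14, left 1 to 13, down 1 to 18, right 2 to 20, up 3 to 5, left 1 to 4 — 16 moves in all.
Check: order respected (9 at step 7, 18 at step 10).

12, 11, 6, 1, 2, 3, 8, 9, 14, 13, 18, 19, 20, 15, 10, 5, 4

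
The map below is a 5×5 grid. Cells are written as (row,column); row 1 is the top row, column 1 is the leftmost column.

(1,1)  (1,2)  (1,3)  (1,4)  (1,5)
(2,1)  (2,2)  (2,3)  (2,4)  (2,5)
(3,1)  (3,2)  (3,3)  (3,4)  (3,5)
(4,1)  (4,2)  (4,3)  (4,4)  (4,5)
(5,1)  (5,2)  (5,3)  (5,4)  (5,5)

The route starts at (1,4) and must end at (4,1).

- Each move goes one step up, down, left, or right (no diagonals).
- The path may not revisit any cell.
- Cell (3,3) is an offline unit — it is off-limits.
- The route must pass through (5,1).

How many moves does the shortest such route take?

Any route passes through (5,1) somewhere between (1,4) and (4,1). Summing Manhattan distances along the two legs ((1,4) → (5,1) → (4,1)) gives a lower bound of 7 + 1 = 8 moves.
A route of 8 moves achieves this: (1,4) → (2,4) → (3,4) → (4,4) → (5,4) → (5,3) → (5,2) → (5,1) → (4,1).
Since 8 matches the lower bound, it is optimal.

8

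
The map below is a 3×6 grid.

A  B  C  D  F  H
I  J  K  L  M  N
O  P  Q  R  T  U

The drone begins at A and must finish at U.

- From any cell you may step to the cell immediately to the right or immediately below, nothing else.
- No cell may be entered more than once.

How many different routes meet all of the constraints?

21

A right/down-only route from A to U makes exactly 2 down-moves and 5 right-moves in some order.
With no other constraints that would be C(7,2) = 21 routes.
That gives 21 routes.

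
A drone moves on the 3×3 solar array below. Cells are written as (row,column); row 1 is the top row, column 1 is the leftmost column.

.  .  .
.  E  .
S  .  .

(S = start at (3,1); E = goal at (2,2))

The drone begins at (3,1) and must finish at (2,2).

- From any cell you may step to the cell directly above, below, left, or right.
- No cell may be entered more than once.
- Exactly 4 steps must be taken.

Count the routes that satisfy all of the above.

Need simple routes of exactly 4 moves from (3,1) to (2,2) (Manhattan distance 2, so 1 moves are spent on a detour and 1 undoing it).
Enumerating: (3,1) (2,1) (1,1) (1,2) (2,2) | (3,1) (3,2) (3,3) (2,3) (2,2).
That gives 2 routes.

2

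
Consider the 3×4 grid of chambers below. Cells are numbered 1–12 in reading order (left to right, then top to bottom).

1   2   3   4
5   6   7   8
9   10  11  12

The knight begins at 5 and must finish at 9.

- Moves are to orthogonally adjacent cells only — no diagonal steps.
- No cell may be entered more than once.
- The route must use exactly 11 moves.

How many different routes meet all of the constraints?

2

Need simple routes of exactly 11 moves from 5 to 9 (Manhattan distance 1, so 5 moves are spent on a detour and 5 undoing it).
Enumerating: 5 1 2 6 7 3 4 8 12 11 10 9 | 5 1 2 3 4 8 12 11 7 6 10 9.
That gives 2 routes.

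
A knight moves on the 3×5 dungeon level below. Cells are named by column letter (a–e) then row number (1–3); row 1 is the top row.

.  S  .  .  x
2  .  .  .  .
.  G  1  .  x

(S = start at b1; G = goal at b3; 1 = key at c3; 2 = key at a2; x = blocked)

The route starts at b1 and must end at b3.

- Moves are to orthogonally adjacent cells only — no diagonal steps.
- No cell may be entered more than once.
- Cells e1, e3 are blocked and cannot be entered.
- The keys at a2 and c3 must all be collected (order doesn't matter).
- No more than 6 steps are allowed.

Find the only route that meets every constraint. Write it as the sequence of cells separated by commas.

Any route must reach a2 and c3 and still end at b3 within 6 moves, so the order of the required stops is forced.
Route from b1: left to a1, down to a2, 2× right (reaching c2), down to c3, left to b3 — 6 moves in all.
Check: all required cells visited; 6 ≤ 6 moves.

b1, a1, a2, b2, c2, c3, b3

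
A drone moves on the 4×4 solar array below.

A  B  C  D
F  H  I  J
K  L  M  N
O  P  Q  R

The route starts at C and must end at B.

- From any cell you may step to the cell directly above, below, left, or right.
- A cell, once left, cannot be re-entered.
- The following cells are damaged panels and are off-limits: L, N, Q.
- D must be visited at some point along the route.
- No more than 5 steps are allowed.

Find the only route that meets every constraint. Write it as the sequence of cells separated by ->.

C -> D -> J -> I -> H -> B

Any route must reach D and still end at B within 5 moves, so the order of the required stops is forced.
Route from C: right 1 to D, down 1 to J, left 2 to H, up 1 to B — 5 moves in all.
Check: all required cells visited; 5 ≤ 5 moves.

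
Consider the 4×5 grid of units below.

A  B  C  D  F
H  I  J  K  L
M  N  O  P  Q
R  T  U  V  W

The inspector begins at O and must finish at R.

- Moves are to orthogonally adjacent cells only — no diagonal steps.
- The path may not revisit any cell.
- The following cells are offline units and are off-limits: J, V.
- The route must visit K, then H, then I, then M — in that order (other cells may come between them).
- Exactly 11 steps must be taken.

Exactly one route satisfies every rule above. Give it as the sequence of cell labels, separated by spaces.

O P K D C B A H I N M R

The waypoints must appear in the order K, H, I, M, with no cell reused.
Route from O: right to P, 2× up (reaching D), 3× left (reaching A), down to H, right to I, down to N, left to M, down to R — 11 moves in all.
Check: order respected (K at step 2, H at step 7, I at step 8, M at step 10); 11 moves as required.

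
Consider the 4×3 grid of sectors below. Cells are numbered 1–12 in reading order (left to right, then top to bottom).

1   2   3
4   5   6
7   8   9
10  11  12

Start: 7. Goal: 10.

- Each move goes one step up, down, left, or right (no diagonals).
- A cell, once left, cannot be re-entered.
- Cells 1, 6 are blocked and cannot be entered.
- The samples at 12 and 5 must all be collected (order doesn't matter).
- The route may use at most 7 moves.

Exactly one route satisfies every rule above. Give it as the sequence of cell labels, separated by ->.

7 -> 4 -> 5 -> 8 -> 9 -> 12 -> 11 -> 10

The budget equals the shortest possible length, so every move has to be on a shortest route through the required cells.
Route from 7: up to 4, right to 5, down to 8, right to 9, down to 12, 2× left (reaching 10) — 7 moves in all.
Check: all required cells visited; 7 ≤ 7 moves.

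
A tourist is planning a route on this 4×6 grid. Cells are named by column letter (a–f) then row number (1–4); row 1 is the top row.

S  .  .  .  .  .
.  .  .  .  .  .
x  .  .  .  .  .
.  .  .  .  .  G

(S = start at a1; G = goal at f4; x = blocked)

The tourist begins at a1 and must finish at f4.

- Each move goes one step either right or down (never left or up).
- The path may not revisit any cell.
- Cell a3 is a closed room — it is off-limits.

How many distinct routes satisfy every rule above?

A right/down-only route from a1 to f4 makes exactly 3 down-moves and 5 right-moves in some order.
With no other constraints that would be C(8,3) = 56 routes.
Subtract routes through each blocked cell (inclusion–exclusion for overlaps): − through a3: 6 → 50.
That gives 50 routes.

50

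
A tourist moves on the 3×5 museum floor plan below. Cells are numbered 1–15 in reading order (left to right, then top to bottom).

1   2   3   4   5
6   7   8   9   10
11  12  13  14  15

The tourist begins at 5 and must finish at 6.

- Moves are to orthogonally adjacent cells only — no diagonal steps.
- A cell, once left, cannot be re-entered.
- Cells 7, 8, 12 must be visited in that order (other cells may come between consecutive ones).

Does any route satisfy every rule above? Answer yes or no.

One route that works: 5 → 4 → 3 → 2 → 7 → 8 → 13 → 12 → 11 → 6.

yes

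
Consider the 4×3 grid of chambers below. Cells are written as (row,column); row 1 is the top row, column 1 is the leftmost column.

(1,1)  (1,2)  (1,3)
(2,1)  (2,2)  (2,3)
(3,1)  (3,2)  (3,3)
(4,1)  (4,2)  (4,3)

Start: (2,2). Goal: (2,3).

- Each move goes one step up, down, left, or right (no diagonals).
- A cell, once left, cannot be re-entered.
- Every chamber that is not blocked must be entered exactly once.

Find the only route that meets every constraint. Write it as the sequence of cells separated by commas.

(2,2), (3,2), (3,3), (4,3), (4,2), (4,1), (3,1), (2,1), (1,1), (1,2), (1,3), (2,3)

Need to visit all 12 open cells exactly once, starting at (2,2) and ending at (2,3).
Route from (2,2): down to (3,2), right to (3,3), down to (4,3), 2× left (reaching (4,1)), 3× up (reaching (1,1)), 2× right (reaching (1,3)), down to (2,3) — 11 moves in all.
Check: all 12 open cells covered.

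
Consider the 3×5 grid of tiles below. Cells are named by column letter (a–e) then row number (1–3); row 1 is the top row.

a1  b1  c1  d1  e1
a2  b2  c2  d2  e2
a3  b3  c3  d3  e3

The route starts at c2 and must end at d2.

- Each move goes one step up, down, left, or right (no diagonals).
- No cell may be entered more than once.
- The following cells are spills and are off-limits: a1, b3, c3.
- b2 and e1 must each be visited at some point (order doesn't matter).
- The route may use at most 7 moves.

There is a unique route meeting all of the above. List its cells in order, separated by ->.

c2 -> b2 -> b1 -> c1 -> d1 -> e1 -> e2 -> d2

Any route must reach b2 and e1 and still end at d2 within 7 moves, so the order of the required stops is forced.
Route from c2: left 1 to b2, up 1 to b1, right 3 to e1, down 1 to e2, left 1 to d2 — 7 moves in all.
Check: all required cells visited; 7 ≤ 7 moves.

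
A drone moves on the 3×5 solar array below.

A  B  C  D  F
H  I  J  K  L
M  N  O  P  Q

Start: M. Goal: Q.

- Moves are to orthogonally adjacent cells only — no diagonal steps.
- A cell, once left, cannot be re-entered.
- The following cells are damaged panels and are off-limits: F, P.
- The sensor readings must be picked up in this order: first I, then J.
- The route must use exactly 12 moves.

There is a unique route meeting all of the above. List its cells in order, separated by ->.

The waypoints must appear in the order I, J, with no cell reused.
Route from M: up 2 to A, right 1 to B, down 2 to N, right 1 to O, up 2 to C, right 1 to D, down 1 to K, right 1 to L, down 1 to Q — 12 moves in all.
Check: order respected (I at step 4, J at step 7); 12 moves as required.

M -> H -> A -> B -> I -> N -> O -> J -> C -> D -> K -> L -> Q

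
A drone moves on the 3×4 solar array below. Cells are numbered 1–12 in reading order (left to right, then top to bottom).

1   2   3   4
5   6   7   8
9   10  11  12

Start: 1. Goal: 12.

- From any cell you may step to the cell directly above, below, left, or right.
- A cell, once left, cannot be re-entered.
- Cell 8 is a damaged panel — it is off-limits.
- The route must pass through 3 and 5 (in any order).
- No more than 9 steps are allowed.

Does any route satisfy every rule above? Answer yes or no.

yes

One route that works: 1 → 5 → 6 → 2 → 3 → 7 → 11 → 12.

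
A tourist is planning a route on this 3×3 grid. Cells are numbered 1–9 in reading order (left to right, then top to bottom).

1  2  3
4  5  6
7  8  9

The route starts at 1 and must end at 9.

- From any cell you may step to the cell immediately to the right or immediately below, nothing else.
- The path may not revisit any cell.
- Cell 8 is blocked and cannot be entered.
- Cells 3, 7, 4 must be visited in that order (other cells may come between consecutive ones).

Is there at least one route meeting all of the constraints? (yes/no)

no

7 lies to the left of 3, so going from 3 to 7 would need a leftward move — but moves only go right/down, so 3 cannot be visited before 7.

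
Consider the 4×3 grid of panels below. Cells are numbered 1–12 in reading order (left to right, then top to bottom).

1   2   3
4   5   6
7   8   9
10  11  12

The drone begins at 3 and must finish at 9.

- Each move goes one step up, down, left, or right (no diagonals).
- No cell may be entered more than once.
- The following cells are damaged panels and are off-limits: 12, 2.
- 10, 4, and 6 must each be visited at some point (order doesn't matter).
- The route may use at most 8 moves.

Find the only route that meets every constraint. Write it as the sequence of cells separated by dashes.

Any route must reach 10, 4, and 6 and still end at 9 within 8 moves, so the order of the required stops is forced.
Route from 3: down to 6, 2× left (reaching 4), 2× down (reaching 10), right to 11, up to 8, right to 9 — 8 moves in all.
Check: all required cells visited; 8 ≤ 8 moves.

3 - 6 - 5 - 4 - 7 - 10 - 11 - 8 - 9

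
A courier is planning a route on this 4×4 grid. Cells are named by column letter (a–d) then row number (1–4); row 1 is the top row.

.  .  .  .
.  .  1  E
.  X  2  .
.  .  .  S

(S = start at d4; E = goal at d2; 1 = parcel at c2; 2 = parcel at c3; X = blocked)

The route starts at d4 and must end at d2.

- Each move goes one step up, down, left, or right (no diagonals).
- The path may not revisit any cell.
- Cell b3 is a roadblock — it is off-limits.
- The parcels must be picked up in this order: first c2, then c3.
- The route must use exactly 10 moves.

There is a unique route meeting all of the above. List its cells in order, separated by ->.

The waypoints must appear in the order c2, c3, with no cell reused.
Route from d4: left 3 to a4, up 2 to a2, right 2 to c2, down 1 to c3, right 1 to d3, up 1 to d2 — 10 moves in all.
Check: order respected (1 at step 7, 2 at step 8); 10 moves as required.

d4 -> c4 -> b4 -> a4 -> a3 -> a2 -> b2 -> c2 -> c3 -> d3 -> d2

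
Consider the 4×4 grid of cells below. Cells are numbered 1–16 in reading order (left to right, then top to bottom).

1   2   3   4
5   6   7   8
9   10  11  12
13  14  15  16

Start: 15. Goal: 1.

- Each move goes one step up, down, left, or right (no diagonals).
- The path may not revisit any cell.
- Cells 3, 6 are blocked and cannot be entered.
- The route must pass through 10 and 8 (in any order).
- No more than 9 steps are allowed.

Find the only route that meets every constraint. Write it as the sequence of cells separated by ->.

Any route must reach 10 and 8 and still end at 1 within 9 moves, so the order of the required stops is forced.
Route from 15: right to 16, 2× up (reaching 8), left to 7, down to 11, 2× left (reaching 9), 2× up (reaching 1) — 9 moves in all.
Check: all required cells visited; 9 ≤ 9 moves.

15 -> 16 -> 12 -> 8 -> 7 -> 11 -> 10 -> 9 -> 5 -> 1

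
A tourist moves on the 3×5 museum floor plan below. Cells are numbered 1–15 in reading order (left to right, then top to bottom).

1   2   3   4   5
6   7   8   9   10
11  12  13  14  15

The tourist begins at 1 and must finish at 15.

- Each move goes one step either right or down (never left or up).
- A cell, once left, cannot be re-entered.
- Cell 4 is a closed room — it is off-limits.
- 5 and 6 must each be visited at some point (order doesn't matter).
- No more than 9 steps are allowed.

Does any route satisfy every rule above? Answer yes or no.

no

6 is below but to the left of 5: going 5 → 6 would need a leftward move and 6 → 5 an upward move, so no right/down-only route can visit both required cells.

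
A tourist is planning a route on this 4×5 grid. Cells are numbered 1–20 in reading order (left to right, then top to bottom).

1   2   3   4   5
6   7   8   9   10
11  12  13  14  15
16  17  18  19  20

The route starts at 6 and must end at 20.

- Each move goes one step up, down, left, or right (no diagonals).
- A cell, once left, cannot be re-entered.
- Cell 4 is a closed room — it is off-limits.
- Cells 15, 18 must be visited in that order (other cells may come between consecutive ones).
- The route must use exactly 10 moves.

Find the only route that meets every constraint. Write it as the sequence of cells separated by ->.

6 -> 7 -> 8 -> 9 -> 10 -> 15 -> 14 -> 13 -> 18 -> 19 -> 20

The waypoints must appear in the order 15, 18, with no cell reused.
Route from 6: right 4 to 10, down 1 to 15, left 2 to 13, down 1 to 18, right 2 to 20 — 10 moves in all.
Check: order respected (15 at step 5, 18 at step 8); 10 moves as required.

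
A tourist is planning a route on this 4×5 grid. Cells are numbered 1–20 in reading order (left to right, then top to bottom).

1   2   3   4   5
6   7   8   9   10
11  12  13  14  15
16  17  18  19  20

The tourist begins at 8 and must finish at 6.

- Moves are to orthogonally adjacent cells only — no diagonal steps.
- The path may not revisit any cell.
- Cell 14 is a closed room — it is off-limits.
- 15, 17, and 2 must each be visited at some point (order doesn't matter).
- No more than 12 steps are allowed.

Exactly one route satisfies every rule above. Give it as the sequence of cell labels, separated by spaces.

The 12-move cap with required stops at 15, 17, 2 leaves no slack for detours.
Route from 8: right 2 to 10, down 2 to 20, left 3 to 17, up 3 to 2, left 1 to 1, down 1 to 6 — 12 moves in all.
Check: all required cells visited; 12 ≤ 12 moves.

8 9 10 15 20 19 18 17 12 7 2 1 6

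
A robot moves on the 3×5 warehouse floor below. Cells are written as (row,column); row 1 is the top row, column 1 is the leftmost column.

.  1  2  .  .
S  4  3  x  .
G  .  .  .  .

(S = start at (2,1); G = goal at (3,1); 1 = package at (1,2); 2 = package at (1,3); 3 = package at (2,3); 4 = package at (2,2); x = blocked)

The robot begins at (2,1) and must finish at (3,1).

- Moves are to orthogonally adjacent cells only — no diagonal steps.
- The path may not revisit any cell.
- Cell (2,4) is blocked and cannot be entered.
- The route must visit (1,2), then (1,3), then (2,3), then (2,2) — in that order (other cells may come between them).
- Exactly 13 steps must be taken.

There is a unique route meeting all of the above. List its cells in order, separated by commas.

The waypoints must appear in the order (1,2), (1,3), (2,3), (2,2), with no cell reused.
Route from (2,1): up 1 to (1,1), right 4 to (1,5), down 2 to (3,5), left 2 to (3,3), up 1 to (2,3), left 1 to (2,2), down 1 to (3,2), left 1 to (3,1) — 13 moves in all.
Check: order respected (1 at step 2, 2 at step 3, 3 at step 10, 4 at step 11); 13 moves as required.

(2,1), (1,1), (1,2), (1,3), (1,4), (1,5), (2,5), (3,5), (3,4), (3,3), (2,3), (2,2), (3,2), (3,1)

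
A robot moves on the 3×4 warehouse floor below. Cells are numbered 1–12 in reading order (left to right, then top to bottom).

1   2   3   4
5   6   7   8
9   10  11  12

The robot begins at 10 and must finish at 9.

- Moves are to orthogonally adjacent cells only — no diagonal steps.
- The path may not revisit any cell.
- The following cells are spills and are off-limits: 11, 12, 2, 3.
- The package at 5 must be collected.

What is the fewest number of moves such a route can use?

3

Any route passes through 5 somewhere between 10 and 9. Summing Manhattan distances along the two legs (10 → 5 → 9) gives a lower bound of 2 + 1 = 3 moves.
A route of 3 moves achieves this: 10 → 6 → 5 → 9.
Since 3 matches the lower bound, it is optimal.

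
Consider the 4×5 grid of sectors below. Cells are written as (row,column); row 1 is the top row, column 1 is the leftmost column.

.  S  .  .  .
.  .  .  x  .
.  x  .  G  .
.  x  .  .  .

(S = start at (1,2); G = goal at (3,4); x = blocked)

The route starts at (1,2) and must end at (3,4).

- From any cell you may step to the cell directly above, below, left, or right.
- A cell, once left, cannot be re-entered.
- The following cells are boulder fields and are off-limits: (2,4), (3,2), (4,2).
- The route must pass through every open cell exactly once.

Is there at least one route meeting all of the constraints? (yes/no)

no

Cell (4,1) has only one open neighbour but is neither the start nor the goal, so a Hamiltonian route would have to both enter and leave it through the same neighbour — impossible without revisiting.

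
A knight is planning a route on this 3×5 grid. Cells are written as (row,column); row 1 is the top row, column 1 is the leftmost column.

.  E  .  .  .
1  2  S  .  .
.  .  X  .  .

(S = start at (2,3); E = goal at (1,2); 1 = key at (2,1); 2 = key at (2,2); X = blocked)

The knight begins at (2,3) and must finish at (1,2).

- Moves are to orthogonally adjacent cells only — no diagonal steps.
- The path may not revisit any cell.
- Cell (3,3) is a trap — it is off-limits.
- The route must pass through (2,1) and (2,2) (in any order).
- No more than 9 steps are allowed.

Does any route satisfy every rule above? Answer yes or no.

yes

One route that works: (2,3) → (2,2) → (2,1) → (1,1) → (1,2).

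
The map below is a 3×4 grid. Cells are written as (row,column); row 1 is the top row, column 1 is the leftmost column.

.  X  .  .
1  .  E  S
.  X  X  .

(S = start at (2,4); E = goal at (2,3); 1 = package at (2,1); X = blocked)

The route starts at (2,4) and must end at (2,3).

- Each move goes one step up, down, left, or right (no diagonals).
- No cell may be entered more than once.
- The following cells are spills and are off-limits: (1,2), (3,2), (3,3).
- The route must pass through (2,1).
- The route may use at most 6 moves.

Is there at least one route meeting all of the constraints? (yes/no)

Every way from (2,4) to (2,1) runs through (2,3) — but (2,3) is where the route must end, so it would be entered once on the way to (2,1) and again at the finish.

no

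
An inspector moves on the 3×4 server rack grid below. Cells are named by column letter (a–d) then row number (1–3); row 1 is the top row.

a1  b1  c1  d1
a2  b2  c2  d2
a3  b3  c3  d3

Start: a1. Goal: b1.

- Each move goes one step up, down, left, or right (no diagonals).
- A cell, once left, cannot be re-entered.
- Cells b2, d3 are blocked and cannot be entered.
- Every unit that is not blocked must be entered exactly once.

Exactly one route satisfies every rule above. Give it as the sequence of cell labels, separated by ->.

Need to visit all 10 open cells exactly once, starting at a1 and ending at b1.
Cell a2 has only two open neighbours (a1 and a3), so the path must pass straight through it: one of those is the cell it's entered from and the other is where it exits.
Route from a1: down 2 to a3, right 2 to c3, up 1 to c2, right 1 to d2, up 1 to d1, left 2 to b1 — 9 moves in all.
Check: all 10 open cells covered.

a1 -> a2 -> a3 -> b3 -> c3 -> c2 -> d2 -> d1 -> c1 -> b1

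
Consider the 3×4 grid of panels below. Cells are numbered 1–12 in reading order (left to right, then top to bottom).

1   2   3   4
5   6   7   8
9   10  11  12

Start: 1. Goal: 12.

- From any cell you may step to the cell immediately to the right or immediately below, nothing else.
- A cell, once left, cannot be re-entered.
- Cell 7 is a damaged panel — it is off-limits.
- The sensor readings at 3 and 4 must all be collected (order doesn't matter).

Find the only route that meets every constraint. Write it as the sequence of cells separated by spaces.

Moves only go right or down, so the column and row indices never decrease.
Route from 1: 3× right (reaching 4), 2× down (reaching 12) — 5 moves in all.
Check: all required cells visited.

1 2 3 4 8 12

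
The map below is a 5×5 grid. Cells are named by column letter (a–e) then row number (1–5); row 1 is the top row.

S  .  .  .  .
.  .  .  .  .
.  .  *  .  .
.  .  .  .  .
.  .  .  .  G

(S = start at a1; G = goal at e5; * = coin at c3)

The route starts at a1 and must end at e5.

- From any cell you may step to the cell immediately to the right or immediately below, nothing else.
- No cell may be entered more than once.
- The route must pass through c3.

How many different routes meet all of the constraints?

36

A right/down-only route from a1 to e5 makes exactly 4 down-moves and 4 right-moves in some order.
With no other constraints that would be C(8,4) = 70 routes.
Split at c3 and multiply the segment counts: a1→c3: 6; c3→e5: 6; product = 36.
That gives 36 routes.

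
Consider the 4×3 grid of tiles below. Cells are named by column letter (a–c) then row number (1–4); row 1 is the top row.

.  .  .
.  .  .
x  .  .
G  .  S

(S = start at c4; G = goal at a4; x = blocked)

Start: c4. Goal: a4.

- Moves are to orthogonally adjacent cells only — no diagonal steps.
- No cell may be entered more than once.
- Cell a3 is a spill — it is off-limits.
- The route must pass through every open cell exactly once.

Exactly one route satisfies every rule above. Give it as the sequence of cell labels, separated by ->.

c4 -> c3 -> c2 -> c1 -> b1 -> a1 -> a2 -> b2 -> b3 -> b4 -> a4

Need to visit all 11 open cells exactly once, starting at c4 and ending at a4.
Route from c4: up 3 to c1, left 2 to a1, down 1 to a2, right 1 to b2, down 2 to b4, left 1 to a4 — 10 moves in all.
Check: all 11 open cells covered.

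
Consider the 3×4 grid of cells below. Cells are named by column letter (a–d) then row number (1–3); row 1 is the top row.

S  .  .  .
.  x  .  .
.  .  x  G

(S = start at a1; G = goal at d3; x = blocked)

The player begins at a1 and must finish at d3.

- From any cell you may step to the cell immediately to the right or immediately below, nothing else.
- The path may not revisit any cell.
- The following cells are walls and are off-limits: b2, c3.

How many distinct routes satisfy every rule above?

2

A right/down-only route from a1 to d3 makes exactly 2 down-moves and 3 right-moves in some order.
With no other constraints that would be C(5,2) = 10 routes.
Subtract routes through each blocked cell (inclusion–exclusion for overlaps): − through b2: 6 − through c3: 6 + through b2&c3: 4 → 2.
That gives 2 routes.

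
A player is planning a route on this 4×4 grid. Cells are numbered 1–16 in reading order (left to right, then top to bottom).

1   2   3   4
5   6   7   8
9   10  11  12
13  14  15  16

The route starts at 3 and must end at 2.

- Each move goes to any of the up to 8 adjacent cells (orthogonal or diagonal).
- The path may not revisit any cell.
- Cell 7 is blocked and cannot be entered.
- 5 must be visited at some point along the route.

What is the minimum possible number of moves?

Any route passes through 5 somewhere between 3 and 2. Summing Chebyshev distances along the two legs (3 → 5 → 2) gives a lower bound of 2 + 1 = 3 moves.
A route of 3 moves achieves this: 3 → 6 → 5 → 2.
Since 3 matches the lower bound, it is optimal.

3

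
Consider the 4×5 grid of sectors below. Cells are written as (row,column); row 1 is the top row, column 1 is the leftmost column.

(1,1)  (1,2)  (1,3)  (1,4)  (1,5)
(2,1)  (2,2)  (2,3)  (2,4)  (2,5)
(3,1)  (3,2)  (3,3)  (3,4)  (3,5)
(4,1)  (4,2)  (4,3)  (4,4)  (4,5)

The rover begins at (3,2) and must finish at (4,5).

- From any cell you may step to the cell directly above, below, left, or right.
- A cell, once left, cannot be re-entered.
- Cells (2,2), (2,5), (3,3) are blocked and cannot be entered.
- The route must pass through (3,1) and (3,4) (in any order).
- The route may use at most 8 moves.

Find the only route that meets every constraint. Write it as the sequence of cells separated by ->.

The 8-move cap with required stops at (3,1), (3,4) leaves no slack for detours.
Route from (3,2): left to (3,1), down to (4,1), 3× right (reaching (4,4)), up to (3,4), right to (3,5), down to (4,5) — 8 moves in all.
Check: all required cells visited; 8 ≤ 8 moves.

(3,2) -> (3,1) -> (4,1) -> (4,2) -> (4,3) -> (4,4) -> (3,4) -> (3,5) -> (4,5)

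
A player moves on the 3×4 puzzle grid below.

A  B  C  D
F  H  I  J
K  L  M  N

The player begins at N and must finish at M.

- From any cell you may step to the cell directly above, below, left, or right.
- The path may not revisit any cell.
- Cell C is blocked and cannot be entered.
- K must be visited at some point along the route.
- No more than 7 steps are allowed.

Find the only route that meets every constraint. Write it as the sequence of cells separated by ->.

The budget equals the shortest possible length, so every move has to be on a shortest route through the required cells.
Route from N: up to J, 3× left (reaching F), down to K, 2× right (reaching M) — 7 moves in all.
Check: all required cells visited; 7 ≤ 7 moves.

N -> J -> I -> H -> F -> K -> L -> M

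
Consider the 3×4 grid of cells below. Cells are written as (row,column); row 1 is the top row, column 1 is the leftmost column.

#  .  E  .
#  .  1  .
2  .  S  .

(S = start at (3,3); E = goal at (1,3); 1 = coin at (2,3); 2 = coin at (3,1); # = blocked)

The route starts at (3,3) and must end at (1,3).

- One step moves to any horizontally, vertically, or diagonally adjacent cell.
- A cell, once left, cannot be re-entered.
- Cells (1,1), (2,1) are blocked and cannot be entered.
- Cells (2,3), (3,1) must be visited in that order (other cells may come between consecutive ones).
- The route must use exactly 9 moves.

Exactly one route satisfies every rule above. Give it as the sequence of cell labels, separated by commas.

(3,3), (3,4), (2,4), (1,4), (2,3), (3,2), (3,1), (2,2), (1,2), (1,3)

The waypoints must appear in the order (2,3), (3,1), with no cell reused.
Route from (3,3): right to (3,4), 2× up (reaching (1,4)), 2× down-left (reaching (3,2)), left to (3,1), up-right to (2,2), up to (1,2), right to (1,3) — 9 moves in all.
Check: order respected (1 at step 4, 2 at step 6); 9 moves as required.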